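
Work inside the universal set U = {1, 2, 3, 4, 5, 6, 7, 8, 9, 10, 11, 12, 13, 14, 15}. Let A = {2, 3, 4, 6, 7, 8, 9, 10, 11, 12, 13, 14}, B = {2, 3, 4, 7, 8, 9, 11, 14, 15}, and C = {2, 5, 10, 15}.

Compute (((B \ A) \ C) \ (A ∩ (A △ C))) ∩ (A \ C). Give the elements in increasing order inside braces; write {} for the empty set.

{}

B \ A = {15}
(B \ A) \ C = {}
A △ C = {3, 4, 5, 6, 7, 8, 9, 11, 12, 13, 14, 15}
A ∩ (A △ C) = {3, 4, 6, 7, 8, 9, 11, 12, 13, 14}
((B \ A) \ C) \ (A ∩ (A △ C)) = {}
A \ C = {3, 4, 6, 7, 8, 9, 11, 12, 13, 14}
(((B \ A) \ C) \ (A ∩ (A △ C))) ∩ (A \ C) = {}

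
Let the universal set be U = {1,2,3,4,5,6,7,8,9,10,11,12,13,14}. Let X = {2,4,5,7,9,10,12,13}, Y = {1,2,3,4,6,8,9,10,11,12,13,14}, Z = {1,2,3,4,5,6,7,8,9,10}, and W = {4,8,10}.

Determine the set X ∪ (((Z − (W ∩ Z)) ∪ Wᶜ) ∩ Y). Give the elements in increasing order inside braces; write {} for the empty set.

W ∩ Z = {4,8,10}
Z − (W ∩ Z) = {1,2,3,5,6,7,9}
Wᶜ = {1,2,3,5,6,7,9,11,12,13,14}
(Z − (W ∩ Z)) ∪ Wᶜ = {1,2,3,5,6,7,9,11,12,13,14}
((Z − (W ∩ Z)) ∪ Wᶜ) ∩ Y = {1,2,3,6,9,11,12,13,14}
X ∪ (((Z − (W ∩ Z)) ∪ Wᶜ) ∩ Y) = {1,2,3,4,5,6,7,9,10,11,12,13,14}

{1,2,3,4,5,6,7,9,10,11,12,13,14}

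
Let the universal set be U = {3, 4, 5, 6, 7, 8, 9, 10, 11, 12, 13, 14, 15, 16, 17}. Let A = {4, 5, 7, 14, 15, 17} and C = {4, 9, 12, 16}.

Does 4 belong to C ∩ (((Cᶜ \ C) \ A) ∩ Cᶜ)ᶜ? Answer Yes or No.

Yes

4 ∈ C, so 4 ∉ Cᶜ
4 ∉ Cᶜ and 4 ∈ C, so 4 ∉ Cᶜ \ C
4 ∉ (Cᶜ \ C) and 4 ∈ A, so 4 ∉ (Cᶜ \ C) \ A
4 ∈ C, so 4 ∉ Cᶜ
4 ∉ ((Cᶜ \ C) \ A) and 4 ∉ Cᶜ, so 4 ∉ ((Cᶜ \ C) \ A) ∩ Cᶜ
4 ∈ (((Cᶜ \ C) \ A) ∩ Cᶜ)ᶜ since 4 ∉ (((Cᶜ \ C) \ A) ∩ Cᶜ)
4 ∈ C and 4 ∈ (((Cᶜ \ C) \ A) ∩ Cᶜ)ᶜ, so 4 ∈ C ∩ (((Cᶜ \ C) \ A) ∩ Cᶜ)ᶜ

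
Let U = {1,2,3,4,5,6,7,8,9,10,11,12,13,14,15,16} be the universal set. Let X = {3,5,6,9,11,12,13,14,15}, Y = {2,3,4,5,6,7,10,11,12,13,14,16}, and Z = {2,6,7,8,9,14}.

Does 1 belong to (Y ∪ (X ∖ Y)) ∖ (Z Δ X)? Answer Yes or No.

1 ∉ X and 1 ∉ Y, so 1 ∉ X ∖ Y
1 ∉ Y and 1 ∉ (X ∖ Y), so 1 ∉ Y ∪ (X ∖ Y)
1 ∉ Z and 1 ∉ X, so 1 ∉ Z Δ X
1 ∉ (Y ∪ (X ∖ Y)) and 1 ∉ (Z Δ X), so 1 ∉ (Y ∪ (X ∖ Y)) ∖ (Z Δ X)

No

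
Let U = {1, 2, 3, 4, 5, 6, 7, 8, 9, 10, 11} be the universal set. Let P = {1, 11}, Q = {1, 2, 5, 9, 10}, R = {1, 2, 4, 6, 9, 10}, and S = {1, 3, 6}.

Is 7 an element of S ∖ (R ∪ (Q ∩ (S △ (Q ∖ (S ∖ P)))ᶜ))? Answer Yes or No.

7 ∉ S and 7 ∉ P, so 7 ∉ S ∖ P
7 ∉ Q and 7 ∉ (S ∖ P), so 7 ∉ Q ∖ (S ∖ P)
7 ∉ S and 7 ∉ (Q ∖ (S ∖ P)), so 7 ∉ S △ (Q ∖ (S ∖ P))
7 ∈ (S △ (Q ∖ (S ∖ P)))ᶜ since 7 ∉ (S △ (Q ∖ (S ∖ P)))
7 ∉ Q and 7 ∈ (S △ (Q ∖ (S ∖ P)))ᶜ, so 7 ∉ Q ∩ (S △ (Q ∖ (S ∖ P)))ᶜ
7 ∉ R and 7 ∉ (Q ∩ (S △ (Q ∖ (S ∖ P)))ᶜ), so 7 ∉ R ∪ (Q ∩ (S △ (Q ∖ (S ∖ P)))ᶜ)
7 ∉ S and 7 ∉ (R ∪ (Q ∩ (S △ (Q ∖ (S ∖ P)))ᶜ)), so 7 ∉ S ∖ (R ∪ (Q ∩ (S △ (Q ∖ (S ∖ P)))ᶜ))

No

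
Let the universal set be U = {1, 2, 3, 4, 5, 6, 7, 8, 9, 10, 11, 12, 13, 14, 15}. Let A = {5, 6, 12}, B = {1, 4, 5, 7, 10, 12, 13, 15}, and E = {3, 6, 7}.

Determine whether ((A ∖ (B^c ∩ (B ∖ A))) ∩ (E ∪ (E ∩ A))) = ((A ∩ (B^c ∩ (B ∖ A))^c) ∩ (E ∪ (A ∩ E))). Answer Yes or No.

B^c = {2, 3, 6, 8, 9, 11, 14}
B ∖ A = {1, 4, 7, 10, 13, 15}
B^c ∩ (B ∖ A) = {}
A ∖ (B^c ∩ (B ∖ A)) = {5, 6, 12}
E ∩ A = {6}
E ∪ (E ∩ A) = {3, 6, 7}
(A ∖ (B^c ∩ (B ∖ A))) ∩ (E ∪ (E ∩ A)) = {6}
(B^c ∩ (B ∖ A))^c = {1, 2, 3, 4, 5, 6, 7, 8, 9, 10, 11, 12, 13, 14, 15}
A ∩ (B^c ∩ (B ∖ A))^c = {5, 6, 12}
A ∩ E = {6}
E ∪ (A ∩ E) = {3, 6, 7}
(A ∩ (B^c ∩ (B ∖ A))^c) ∩ (E ∪ (A ∩ E)) = {6}
Both equal {6}, so (A ∖ (B^c ∩ (B ∖ A))) ∩ (E ∪ (E ∩ A)) = (A ∩ (B^c ∩ (B ∖ A))^c) ∩ (E ∪ (A ∩ E)).

Yes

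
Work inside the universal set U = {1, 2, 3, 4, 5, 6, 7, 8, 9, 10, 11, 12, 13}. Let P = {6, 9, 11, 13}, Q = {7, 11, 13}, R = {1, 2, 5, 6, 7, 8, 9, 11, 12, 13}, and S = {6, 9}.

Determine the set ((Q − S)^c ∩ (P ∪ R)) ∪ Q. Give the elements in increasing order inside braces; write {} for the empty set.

{1, 2, 5, 6, 7, 8, 9, 11, 12, 13}

Q − S = {7, 11, 13}
(Q − S)^c = {1, 2, 3, 4, 5, 6, 8, 9, 10, 12}
P ∪ R = {1, 2, 5, 6, 7, 8, 9, 11, 12, 13}
(Q − S)^c ∩ (P ∪ R) = {1, 2, 5, 6, 8, 9, 12}
((Q − S)^c ∩ (P ∪ R)) ∪ Q = {1, 2, 5, 6, 7, 8, 9, 11, 12, 13}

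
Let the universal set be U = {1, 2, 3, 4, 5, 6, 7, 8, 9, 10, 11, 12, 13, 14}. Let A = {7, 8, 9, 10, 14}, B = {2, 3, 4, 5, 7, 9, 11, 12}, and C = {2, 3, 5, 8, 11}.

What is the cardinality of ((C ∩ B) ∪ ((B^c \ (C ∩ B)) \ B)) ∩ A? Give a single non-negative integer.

C ∩ B = {2, 3, 5, 11}
B^c = {1, 6, 8, 10, 13, 14}
B^c \ (C ∩ B) = {1, 6, 8, 10, 13, 14}
(B^c \ (C ∩ B)) \ B = {1, 6, 8, 10, 13, 14}
(C ∩ B) ∪ ((B^c \ (C ∩ B)) \ B) = {1, 2, 3, 5, 6, 8, 10, 11, 13, 14}
((C ∩ B) ∪ ((B^c \ (C ∩ B)) \ B)) ∩ A = {8, 10, 14}
|((C ∩ B) ∪ ((B^c \ (C ∩ B)) \ B)) ∩ A| = 3

3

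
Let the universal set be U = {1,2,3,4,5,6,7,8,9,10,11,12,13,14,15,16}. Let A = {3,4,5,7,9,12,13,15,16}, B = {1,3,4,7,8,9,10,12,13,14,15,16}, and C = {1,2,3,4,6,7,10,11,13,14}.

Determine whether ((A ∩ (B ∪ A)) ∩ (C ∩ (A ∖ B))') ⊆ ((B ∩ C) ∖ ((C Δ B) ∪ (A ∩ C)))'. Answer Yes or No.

Yes

B ∪ A = {1,3,4,5,7,8,9,10,12,13,14,15,16}
A ∩ (B ∪ A) = {3,4,5,7,9,12,13,15,16}
A ∖ B = {5}
C ∩ (A ∖ B) = {}
(C ∩ (A ∖ B))' = {1,2,3,4,5,6,7,8,9,10,11,12,13,14,15,16}
(A ∩ (B ∪ A)) ∩ (C ∩ (A ∖ B))' = {3,4,5,7,9,12,13,15,16}
B ∩ C = {1,3,4,7,10,13,14}
C Δ B = {2,6,8,9,11,12,15,16}
A ∩ C = {3,4,7,13}
(C Δ B) ∪ (A ∩ C) = {2,3,4,6,7,8,9,11,12,13,15,16}
(B ∩ C) ∖ ((C Δ B) ∪ (A ∩ C)) = {1,10,14}
((B ∩ C) ∖ ((C Δ B) ∪ (A ∩ C)))' = {2,3,4,5,6,7,8,9,11,12,13,15,16}
Every element of {3,4,5,7,9,12,13,15,16} is in {2,3,4,5,6,7,8,9,11,12,13,15,16}, so (A ∩ (B ∪ A)) ∩ (C ∩ (A ∖ B))' ⊆ ((B ∩ C) ∖ ((C Δ B) ∪ (A ∩ C)))'.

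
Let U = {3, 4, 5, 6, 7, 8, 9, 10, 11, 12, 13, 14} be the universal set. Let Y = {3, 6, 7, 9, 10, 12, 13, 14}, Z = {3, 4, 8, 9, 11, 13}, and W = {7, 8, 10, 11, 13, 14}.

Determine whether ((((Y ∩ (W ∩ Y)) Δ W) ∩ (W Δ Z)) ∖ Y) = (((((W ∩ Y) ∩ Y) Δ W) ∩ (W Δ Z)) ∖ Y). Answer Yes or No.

W ∩ Y = {7, 10, 13, 14}
Y ∩ (W ∩ Y) = {7, 10, 13, 14}
(Y ∩ (W ∩ Y)) Δ W = {8, 11}
W Δ Z = {3, 4, 7, 9, 10, 14}
((Y ∩ (W ∩ Y)) Δ W) ∩ (W Δ Z) = {}
(((Y ∩ (W ∩ Y)) Δ W) ∩ (W Δ Z)) ∖ Y = {}
(W ∩ Y) ∩ Y = {7, 10, 13, 14}
((W ∩ Y) ∩ Y) Δ W = {8, 11}
(((W ∩ Y) ∩ Y) Δ W) ∩ (W Δ Z) = {}
((((W ∩ Y) ∩ Y) Δ W) ∩ (W Δ Z)) ∖ Y = {}
Both equal {}, so (((Y ∩ (W ∩ Y)) Δ W) ∩ (W Δ Z)) ∖ Y = ((((W ∩ Y) ∩ Y) Δ W) ∩ (W Δ Z)) ∖ Y.

Yes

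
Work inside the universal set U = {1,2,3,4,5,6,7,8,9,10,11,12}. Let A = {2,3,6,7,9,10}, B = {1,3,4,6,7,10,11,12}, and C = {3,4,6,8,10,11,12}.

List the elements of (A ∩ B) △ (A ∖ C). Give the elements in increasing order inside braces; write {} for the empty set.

{2,3,6,9,10}

A ∩ B = {3,6,7,10}
A ∖ C = {2,7,9}
(A ∩ B) △ (A ∖ C) = {2,3,6,9,10}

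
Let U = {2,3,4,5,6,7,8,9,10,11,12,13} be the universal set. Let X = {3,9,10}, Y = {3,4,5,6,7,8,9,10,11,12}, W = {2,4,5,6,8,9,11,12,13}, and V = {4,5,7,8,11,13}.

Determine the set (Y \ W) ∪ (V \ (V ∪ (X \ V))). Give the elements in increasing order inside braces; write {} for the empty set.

Y \ W = {3,7,10}
X \ V = {3,9,10}
V ∪ (X \ V) = {3,4,5,7,8,9,10,11,13}
V \ (V ∪ (X \ V)) = {}
(Y \ W) ∪ (V \ (V ∪ (X \ V))) = {3,7,10}

{3,7,10}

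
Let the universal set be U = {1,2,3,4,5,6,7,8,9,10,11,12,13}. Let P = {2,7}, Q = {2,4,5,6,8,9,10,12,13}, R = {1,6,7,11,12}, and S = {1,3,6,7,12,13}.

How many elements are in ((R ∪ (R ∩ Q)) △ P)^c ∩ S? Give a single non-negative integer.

R ∩ Q = {6,12}
R ∪ (R ∩ Q) = {1,6,7,11,12}
(R ∪ (R ∩ Q)) △ P = {1,2,6,11,12}
((R ∪ (R ∩ Q)) △ P)^c = {3,4,5,7,8,9,10,13}
((R ∪ (R ∩ Q)) △ P)^c ∩ S = {3,7,13}
|((R ∪ (R ∩ Q)) △ P)^c ∩ S| = 3

3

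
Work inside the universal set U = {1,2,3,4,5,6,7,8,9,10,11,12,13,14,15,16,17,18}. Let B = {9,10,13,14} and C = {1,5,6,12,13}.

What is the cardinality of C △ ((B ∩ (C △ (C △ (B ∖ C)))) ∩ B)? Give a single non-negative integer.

B ∖ C = {9,10,14}
C △ (B ∖ C) = {1,5,6,9,10,12,13,14}
C △ (C △ (B ∖ C)) = {9,10,14}
B ∩ (C △ (C △ (B ∖ C))) = {9,10,14}
(B ∩ (C △ (C △ (B ∖ C)))) ∩ B = {9,10,14}
C △ ((B ∩ (C △ (C △ (B ∖ C)))) ∩ B) = {1,5,6,9,10,12,13,14}
|C △ ((B ∩ (C △ (C △ (B ∖ C)))) ∩ B)| = 8

8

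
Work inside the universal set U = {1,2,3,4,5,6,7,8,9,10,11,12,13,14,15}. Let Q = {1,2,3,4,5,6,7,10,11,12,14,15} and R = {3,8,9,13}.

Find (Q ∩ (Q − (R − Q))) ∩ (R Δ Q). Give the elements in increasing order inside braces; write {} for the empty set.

{1,2,4,5,6,7,10,11,12,14,15}

R − Q = {8,9,13}
Q − (R − Q) = {1,2,3,4,5,6,7,10,11,12,14,15}
Q ∩ (Q − (R − Q)) = {1,2,3,4,5,6,7,10,11,12,14,15}
R Δ Q = {1,2,4,5,6,7,8,9,10,11,12,13,14,15}
(Q ∩ (Q − (R − Q))) ∩ (R Δ Q) = {1,2,4,5,6,7,10,11,12,14,15}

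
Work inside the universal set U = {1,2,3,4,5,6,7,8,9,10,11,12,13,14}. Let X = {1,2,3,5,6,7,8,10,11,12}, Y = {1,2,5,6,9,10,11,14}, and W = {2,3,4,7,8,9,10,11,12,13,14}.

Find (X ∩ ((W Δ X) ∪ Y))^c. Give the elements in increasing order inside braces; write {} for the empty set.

W Δ X = {1,4,5,6,9,13,14}
(W Δ X) ∪ Y = {1,2,4,5,6,9,10,11,13,14}
X ∩ ((W Δ X) ∪ Y) = {1,2,5,6,10,11}
(X ∩ ((W Δ X) ∪ Y))^c = {3,4,7,8,9,12,13,14}

{3,4,7,8,9,12,13,14}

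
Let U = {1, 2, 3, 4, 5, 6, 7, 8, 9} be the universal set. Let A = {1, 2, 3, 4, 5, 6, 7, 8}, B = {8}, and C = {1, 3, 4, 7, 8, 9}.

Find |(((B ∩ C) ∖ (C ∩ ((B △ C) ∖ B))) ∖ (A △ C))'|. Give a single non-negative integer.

8

B ∩ C = {8}
B △ C = {1, 3, 4, 7, 9}
(B △ C) ∖ B = {1, 3, 4, 7, 9}
C ∩ ((B △ C) ∖ B) = {1, 3, 4, 7, 9}
(B ∩ C) ∖ (C ∩ ((B △ C) ∖ B)) = {8}
A △ C = {2, 5, 6, 9}
((B ∩ C) ∖ (C ∩ ((B △ C) ∖ B))) ∖ (A △ C) = {8}
(((B ∩ C) ∖ (C ∩ ((B △ C) ∖ B))) ∖ (A △ C))' = {1, 2, 3, 4, 5, 6, 7, 9}
|(((B ∩ C) ∖ (C ∩ ((B △ C) ∖ B))) ∖ (A △ C))'| = 8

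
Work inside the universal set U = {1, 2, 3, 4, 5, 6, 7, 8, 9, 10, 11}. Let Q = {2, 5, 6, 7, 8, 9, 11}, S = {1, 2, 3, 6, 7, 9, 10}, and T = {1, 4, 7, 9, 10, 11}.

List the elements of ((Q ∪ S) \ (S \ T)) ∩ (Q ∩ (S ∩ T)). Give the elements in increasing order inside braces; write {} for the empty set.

{7, 9}

Q ∪ S = {1, 2, 3, 5, 6, 7, 8, 9, 10, 11}
S \ T = {2, 3, 6}
(Q ∪ S) \ (S \ T) = {1, 5, 7, 8, 9, 10, 11}
S ∩ T = {1, 7, 9, 10}
Q ∩ (S ∩ T) = {7, 9}
((Q ∪ S) \ (S \ T)) ∩ (Q ∩ (S ∩ T)) = {7, 9}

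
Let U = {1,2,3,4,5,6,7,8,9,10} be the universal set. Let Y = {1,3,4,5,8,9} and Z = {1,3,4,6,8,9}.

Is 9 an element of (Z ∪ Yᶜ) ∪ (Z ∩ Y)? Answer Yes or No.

Yes

9 ∈ Y, so 9 ∉ Yᶜ
9 ∈ Z and 9 ∉ Yᶜ, so 9 ∈ Z ∪ Yᶜ
9 ∈ Z and 9 ∈ Y, so 9 ∈ Z ∩ Y
9 ∈ (Z ∪ Yᶜ) and 9 ∈ (Z ∩ Y), so 9 ∈ (Z ∪ Yᶜ) ∪ (Z ∩ Y)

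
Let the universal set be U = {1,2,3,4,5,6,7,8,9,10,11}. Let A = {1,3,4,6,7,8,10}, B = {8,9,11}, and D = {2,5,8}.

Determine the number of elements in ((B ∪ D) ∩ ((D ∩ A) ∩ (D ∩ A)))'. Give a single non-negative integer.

B ∪ D = {2,5,8,9,11}
D ∩ A = {8}
(D ∩ A) ∩ (D ∩ A) = {8}
(B ∪ D) ∩ ((D ∩ A) ∩ (D ∩ A)) = {8}
((B ∪ D) ∩ ((D ∩ A) ∩ (D ∩ A)))' = {1,2,3,4,5,6,7,9,10,11}
|((B ∪ D) ∩ ((D ∩ A) ∩ (D ∩ A)))'| = 10

10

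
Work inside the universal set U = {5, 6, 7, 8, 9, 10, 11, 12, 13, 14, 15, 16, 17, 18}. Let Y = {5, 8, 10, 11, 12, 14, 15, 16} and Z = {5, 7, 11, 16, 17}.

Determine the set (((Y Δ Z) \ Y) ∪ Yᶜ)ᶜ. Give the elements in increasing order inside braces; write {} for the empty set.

Y Δ Z = {7, 8, 10, 12, 14, 15, 17}
(Y Δ Z) \ Y = {7, 17}
Yᶜ = {6, 7, 9, 13, 17, 18}
((Y Δ Z) \ Y) ∪ Yᶜ = {6, 7, 9, 13, 17, 18}
(((Y Δ Z) \ Y) ∪ Yᶜ)ᶜ = {5, 8, 10, 11, 12, 14, 15, 16}

{5, 8, 10, 11, 12, 14, 15, 16}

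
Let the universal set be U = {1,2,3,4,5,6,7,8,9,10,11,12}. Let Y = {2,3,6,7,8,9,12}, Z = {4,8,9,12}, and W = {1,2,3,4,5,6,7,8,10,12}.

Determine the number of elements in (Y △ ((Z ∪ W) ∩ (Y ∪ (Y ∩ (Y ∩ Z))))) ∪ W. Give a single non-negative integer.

10

Z ∪ W = {1,2,3,4,5,6,7,8,9,10,12}
Y ∩ Z = {8,9,12}
Y ∩ (Y ∩ Z) = {8,9,12}
Y ∪ (Y ∩ (Y ∩ Z)) = {2,3,6,7,8,9,12}
(Z ∪ W) ∩ (Y ∪ (Y ∩ (Y ∩ Z))) = {2,3,6,7,8,9,12}
Y △ ((Z ∪ W) ∩ (Y ∪ (Y ∩ (Y ∩ Z)))) = {}
(Y △ ((Z ∪ W) ∩ (Y ∪ (Y ∩ (Y ∩ Z))))) ∪ W = {1,2,3,4,5,6,7,8,10,12}
|(Y △ ((Z ∪ W) ∩ (Y ∪ (Y ∩ (Y ∩ Z))))) ∪ W| = 10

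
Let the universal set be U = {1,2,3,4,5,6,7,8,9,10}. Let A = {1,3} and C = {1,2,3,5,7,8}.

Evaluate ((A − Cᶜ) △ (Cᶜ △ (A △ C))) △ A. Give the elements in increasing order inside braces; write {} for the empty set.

Cᶜ = {4,6,9,10}
A − Cᶜ = {1,3}
A △ C = {2,5,7,8}
Cᶜ △ (A △ C) = {2,4,5,6,7,8,9,10}
(A − Cᶜ) △ (Cᶜ △ (A △ C)) = {1,2,3,4,5,6,7,8,9,10}
((A − Cᶜ) △ (Cᶜ △ (A △ C))) △ A = {2,4,5,6,7,8,9,10}

{2,4,5,6,7,8,9,10}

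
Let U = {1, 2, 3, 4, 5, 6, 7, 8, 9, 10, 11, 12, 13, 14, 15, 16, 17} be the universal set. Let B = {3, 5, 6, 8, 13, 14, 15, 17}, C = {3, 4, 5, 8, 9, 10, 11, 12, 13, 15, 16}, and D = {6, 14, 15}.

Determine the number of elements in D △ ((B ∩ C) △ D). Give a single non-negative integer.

5

B ∩ C = {3, 5, 8, 13, 15}
(B ∩ C) △ D = {3, 5, 6, 8, 13, 14}
D △ ((B ∩ C) △ D) = {3, 5, 8, 13, 15}
|D △ ((B ∩ C) △ D)| = 5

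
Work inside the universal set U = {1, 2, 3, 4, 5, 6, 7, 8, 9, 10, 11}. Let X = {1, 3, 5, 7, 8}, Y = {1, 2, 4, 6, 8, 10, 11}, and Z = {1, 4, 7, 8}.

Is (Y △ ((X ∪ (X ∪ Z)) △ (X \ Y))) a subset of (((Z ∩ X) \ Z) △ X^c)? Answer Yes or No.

X ∪ Z = {1, 3, 4, 5, 7, 8}
X ∪ (X ∪ Z) = {1, 3, 4, 5, 7, 8}
X \ Y = {3, 5, 7}
(X ∪ (X ∪ Z)) △ (X \ Y) = {1, 4, 8}
Y △ ((X ∪ (X ∪ Z)) △ (X \ Y)) = {2, 6, 10, 11}
Z ∩ X = {1, 7, 8}
(Z ∩ X) \ Z = {}
X^c = {2, 4, 6, 9, 10, 11}
((Z ∩ X) \ Z) △ X^c = {2, 4, 6, 9, 10, 11}
Every element of {2, 6, 10, 11} is in {2, 4, 6, 9, 10, 11}, so Y △ ((X ∪ (X ∪ Z)) △ (X \ Y)) ⊆ ((Z ∩ X) \ Z) △ X^c.

Yes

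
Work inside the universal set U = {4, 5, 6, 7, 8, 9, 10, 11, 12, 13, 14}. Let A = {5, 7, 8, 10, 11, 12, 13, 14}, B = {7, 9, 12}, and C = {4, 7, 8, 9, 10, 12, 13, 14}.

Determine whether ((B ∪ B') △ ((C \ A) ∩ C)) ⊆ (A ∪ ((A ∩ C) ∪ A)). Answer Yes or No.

No

B' = {4, 5, 6, 8, 10, 11, 13, 14}
B ∪ B' = {4, 5, 6, 7, 8, 9, 10, 11, 12, 13, 14}
C \ A = {4, 9}
(C \ A) ∩ C = {4, 9}
(B ∪ B') △ ((C \ A) ∩ C) = {5, 6, 7, 8, 10, 11, 12, 13, 14}
A ∩ C = {7, 8, 10, 12, 13, 14}
(A ∩ C) ∪ A = {5, 7, 8, 10, 11, 12, 13, 14}
A ∪ ((A ∩ C) ∪ A) = {5, 7, 8, 10, 11, 12, 13, 14}
6 ∈ (B ∪ B') △ ((C \ A) ∩ C) but 6 ∉ A ∪ ((A ∩ C) ∪ A), so the inclusion fails.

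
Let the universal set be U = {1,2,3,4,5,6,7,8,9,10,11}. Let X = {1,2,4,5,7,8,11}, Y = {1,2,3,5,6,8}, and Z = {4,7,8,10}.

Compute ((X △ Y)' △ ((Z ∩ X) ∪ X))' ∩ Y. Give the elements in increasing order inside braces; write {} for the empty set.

{1,2,3,5,6,8}

X △ Y = {3,4,6,7,11}
(X △ Y)' = {1,2,5,8,9,10}
Z ∩ X = {4,7,8}
(Z ∩ X) ∪ X = {1,2,4,5,7,8,11}
(X △ Y)' △ ((Z ∩ X) ∪ X) = {4,7,9,10,11}
((X △ Y)' △ ((Z ∩ X) ∪ X))' = {1,2,3,5,6,8}
((X △ Y)' △ ((Z ∩ X) ∪ X))' ∩ Y = {1,2,3,5,6,8}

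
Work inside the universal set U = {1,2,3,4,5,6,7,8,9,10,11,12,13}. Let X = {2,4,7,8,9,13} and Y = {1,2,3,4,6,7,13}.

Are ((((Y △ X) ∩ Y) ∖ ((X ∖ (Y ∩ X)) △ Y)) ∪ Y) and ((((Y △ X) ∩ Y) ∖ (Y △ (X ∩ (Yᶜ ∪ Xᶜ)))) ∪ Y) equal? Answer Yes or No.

Y △ X = {1,3,6,8,9}
(Y △ X) ∩ Y = {1,3,6}
Y ∩ X = {2,4,7,13}
X ∖ (Y ∩ X) = {8,9}
(X ∖ (Y ∩ X)) △ Y = {1,2,3,4,6,7,8,9,13}
((Y △ X) ∩ Y) ∖ ((X ∖ (Y ∩ X)) △ Y) = {}
(((Y △ X) ∩ Y) ∖ ((X ∖ (Y ∩ X)) △ Y)) ∪ Y = {1,2,3,4,6,7,13}
Yᶜ = {5,8,9,10,11,12}
Xᶜ = {1,3,5,6,10,11,12}
Yᶜ ∪ Xᶜ = {1,3,5,6,8,9,10,11,12}
X ∩ (Yᶜ ∪ Xᶜ) = {8,9}
Y △ (X ∩ (Yᶜ ∪ Xᶜ)) = {1,2,3,4,6,7,8,9,13}
((Y △ X) ∩ Y) ∖ (Y △ (X ∩ (Yᶜ ∪ Xᶜ))) = {}
(((Y △ X) ∩ Y) ∖ (Y △ (X ∩ (Yᶜ ∪ Xᶜ)))) ∪ Y = {1,2,3,4,6,7,13}
Both equal {1,2,3,4,6,7,13}, so (((Y △ X) ∩ Y) ∖ ((X ∖ (Y ∩ X)) △ Y)) ∪ Y = (((Y △ X) ∩ Y) ∖ (Y △ (X ∩ (Yᶜ ∪ Xᶜ)))) ∪ Y.

Yes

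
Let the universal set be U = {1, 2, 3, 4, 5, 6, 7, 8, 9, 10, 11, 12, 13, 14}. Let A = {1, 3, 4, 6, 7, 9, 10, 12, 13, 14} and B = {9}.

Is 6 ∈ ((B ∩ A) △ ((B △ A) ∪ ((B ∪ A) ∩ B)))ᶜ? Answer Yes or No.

6 ∉ B and 6 ∈ A, so 6 ∉ B ∩ A
6 ∉ B and 6 ∈ A, so 6 ∈ B △ A
6 ∉ B and 6 ∈ A, so 6 ∈ B ∪ A
6 ∈ (B ∪ A) and 6 ∉ B, so 6 ∉ (B ∪ A) ∩ B
6 ∈ (B △ A) and 6 ∉ ((B ∪ A) ∩ B), so 6 ∈ (B △ A) ∪ ((B ∪ A) ∩ B)
6 ∉ (B ∩ A) and 6 ∈ ((B △ A) ∪ ((B ∪ A) ∩ B)), so 6 ∈ (B ∩ A) △ ((B △ A) ∪ ((B ∪ A) ∩ B))
6 ∉ ((B ∩ A) △ ((B △ A) ∪ ((B ∪ A) ∩ B)))ᶜ since 6 ∈ ((B ∩ A) △ ((B △ A) ∪ ((B ∪ A) ∩ B)))

No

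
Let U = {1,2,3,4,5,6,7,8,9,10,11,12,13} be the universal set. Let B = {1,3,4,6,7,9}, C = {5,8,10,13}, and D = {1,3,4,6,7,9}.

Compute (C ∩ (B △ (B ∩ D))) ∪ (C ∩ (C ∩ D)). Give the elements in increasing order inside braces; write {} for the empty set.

B ∩ D = {1,3,4,6,7,9}
B △ (B ∩ D) = {}
C ∩ (B △ (B ∩ D)) = {}
C ∩ D = {}
C ∩ (C ∩ D) = {}
(C ∩ (B △ (B ∩ D))) ∪ (C ∩ (C ∩ D)) = {}

{}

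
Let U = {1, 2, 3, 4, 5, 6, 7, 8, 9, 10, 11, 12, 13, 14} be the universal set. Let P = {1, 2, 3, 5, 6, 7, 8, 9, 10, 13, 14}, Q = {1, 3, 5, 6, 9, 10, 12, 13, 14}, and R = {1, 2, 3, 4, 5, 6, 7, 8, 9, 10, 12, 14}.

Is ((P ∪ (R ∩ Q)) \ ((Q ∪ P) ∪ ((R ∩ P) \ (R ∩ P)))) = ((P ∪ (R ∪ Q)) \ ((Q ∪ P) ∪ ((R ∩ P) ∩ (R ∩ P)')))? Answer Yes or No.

No

R ∩ Q = {1, 3, 5, 6, 9, 10, 12, 14}
P ∪ (R ∩ Q) = {1, 2, 3, 5, 6, 7, 8, 9, 10, 12, 13, 14}
Q ∪ P = {1, 2, 3, 5, 6, 7, 8, 9, 10, 12, 13, 14}
R ∩ P = {1, 2, 3, 5, 6, 7, 8, 9, 10, 14}
(R ∩ P) \ (R ∩ P) = {}
(Q ∪ P) ∪ ((R ∩ P) \ (R ∩ P)) = {1, 2, 3, 5, 6, 7, 8, 9, 10, 12, 13, 14}
(P ∪ (R ∩ Q)) \ ((Q ∪ P) ∪ ((R ∩ P) \ (R ∩ P))) = {}
R ∪ Q = {1, 2, 3, 4, 5, 6, 7, 8, 9, 10, 12, 13, 14}
P ∪ (R ∪ Q) = {1, 2, 3, 4, 5, 6, 7, 8, 9, 10, 12, 13, 14}
(R ∩ P)' = {4, 11, 12, 13}
(R ∩ P) ∩ (R ∩ P)' = {}
(Q ∪ P) ∪ ((R ∩ P) ∩ (R ∩ P)') = {1, 2, 3, 5, 6, 7, 8, 9, 10, 12, 13, 14}
(P ∪ (R ∪ Q)) \ ((Q ∪ P) ∪ ((R ∩ P) ∩ (R ∩ P)')) = {4}
4 ∈ (P ∪ (R ∪ Q)) \ ((Q ∪ P) ∪ ((R ∩ P) ∩ (R ∩ P)')) but 4 ∉ (P ∪ (R ∩ Q)) \ ((Q ∪ P) ∪ ((R ∩ P) \ (R ∩ P))), so they differ.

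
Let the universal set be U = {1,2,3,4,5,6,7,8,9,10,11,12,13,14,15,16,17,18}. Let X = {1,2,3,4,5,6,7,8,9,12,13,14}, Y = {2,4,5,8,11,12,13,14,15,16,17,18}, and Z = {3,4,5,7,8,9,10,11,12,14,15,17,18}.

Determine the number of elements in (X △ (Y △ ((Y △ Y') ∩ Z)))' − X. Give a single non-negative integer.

4

Y' = {1,3,6,7,9,10}
Y △ Y' = {1,2,3,4,5,6,7,8,9,10,11,12,13,14,15,16,17,18}
(Y △ Y') ∩ Z = {3,4,5,7,8,9,10,11,12,14,15,17,18}
Y △ ((Y △ Y') ∩ Z) = {2,3,7,9,10,13,16}
X △ (Y △ ((Y △ Y') ∩ Z)) = {1,4,5,6,8,10,12,14,16}
(X △ (Y △ ((Y △ Y') ∩ Z)))' = {2,3,7,9,11,13,15,17,18}
(X △ (Y △ ((Y △ Y') ∩ Z)))' − X = {11,15,17,18}
|(X △ (Y △ ((Y △ Y') ∩ Z)))' − X| = 4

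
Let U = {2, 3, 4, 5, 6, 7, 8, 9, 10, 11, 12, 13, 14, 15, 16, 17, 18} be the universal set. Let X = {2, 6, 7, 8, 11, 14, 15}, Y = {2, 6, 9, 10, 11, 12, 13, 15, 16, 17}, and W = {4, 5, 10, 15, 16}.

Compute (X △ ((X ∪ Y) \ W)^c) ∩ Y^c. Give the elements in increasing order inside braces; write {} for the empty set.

X ∪ Y = {2, 6, 7, 8, 9, 10, 11, 12, 13, 14, 15, 16, 17}
(X ∪ Y) \ W = {2, 6, 7, 8, 9, 11, 12, 13, 14, 17}
((X ∪ Y) \ W)^c = {3, 4, 5, 10, 15, 16, 18}
X △ ((X ∪ Y) \ W)^c = {2, 3, 4, 5, 6, 7, 8, 10, 11, 14, 16, 18}
Y^c = {3, 4, 5, 7, 8, 14, 18}
(X △ ((X ∪ Y) \ W)^c) ∩ Y^c = {3, 4, 5, 7, 8, 14, 18}

{3, 4, 5, 7, 8, 14, 18}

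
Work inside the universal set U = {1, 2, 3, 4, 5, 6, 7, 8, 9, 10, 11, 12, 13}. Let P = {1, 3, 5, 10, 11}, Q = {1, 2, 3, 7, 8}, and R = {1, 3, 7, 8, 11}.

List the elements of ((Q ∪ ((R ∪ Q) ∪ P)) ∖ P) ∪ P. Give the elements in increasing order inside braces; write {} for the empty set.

{1, 2, 3, 5, 7, 8, 10, 11}

R ∪ Q = {1, 2, 3, 7, 8, 11}
(R ∪ Q) ∪ P = {1, 2, 3, 5, 7, 8, 10, 11}
Q ∪ ((R ∪ Q) ∪ P) = {1, 2, 3, 5, 7, 8, 10, 11}
(Q ∪ ((R ∪ Q) ∪ P)) ∖ P = {2, 7, 8}
((Q ∪ ((R ∪ Q) ∪ P)) ∖ P) ∪ P = {1, 2, 3, 5, 7, 8, 10, 11}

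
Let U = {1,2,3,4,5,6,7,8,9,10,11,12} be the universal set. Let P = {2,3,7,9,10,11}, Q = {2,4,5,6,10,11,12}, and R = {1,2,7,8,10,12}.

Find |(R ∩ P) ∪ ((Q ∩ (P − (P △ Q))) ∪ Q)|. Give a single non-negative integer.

R ∩ P = {2,7,10}
P △ Q = {3,4,5,6,7,9,12}
P − (P △ Q) = {2,10,11}
Q ∩ (P − (P △ Q)) = {2,10,11}
(Q ∩ (P − (P △ Q))) ∪ Q = {2,4,5,6,10,11,12}
(R ∩ P) ∪ ((Q ∩ (P − (P △ Q))) ∪ Q) = {2,4,5,6,7,10,11,12}
|(R ∩ P) ∪ ((Q ∩ (P − (P △ Q))) ∪ Q)| = 8

8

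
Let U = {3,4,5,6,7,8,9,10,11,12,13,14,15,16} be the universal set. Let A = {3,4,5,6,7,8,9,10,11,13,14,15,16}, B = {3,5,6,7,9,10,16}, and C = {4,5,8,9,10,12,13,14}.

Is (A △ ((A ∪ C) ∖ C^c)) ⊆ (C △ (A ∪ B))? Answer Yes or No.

A ∪ C = {3,4,5,6,7,8,9,10,11,12,13,14,15,16}
C^c = {3,6,7,11,15,16}
(A ∪ C) ∖ C^c = {4,5,8,9,10,12,13,14}
A △ ((A ∪ C) ∖ C^c) = {3,6,7,11,12,15,16}
A ∪ B = {3,4,5,6,7,8,9,10,11,13,14,15,16}
C △ (A ∪ B) = {3,6,7,11,12,15,16}
Every element of {3,6,7,11,12,15,16} is in {3,6,7,11,12,15,16}, so A △ ((A ∪ C) ∖ C^c) ⊆ C △ (A ∪ B).

Yes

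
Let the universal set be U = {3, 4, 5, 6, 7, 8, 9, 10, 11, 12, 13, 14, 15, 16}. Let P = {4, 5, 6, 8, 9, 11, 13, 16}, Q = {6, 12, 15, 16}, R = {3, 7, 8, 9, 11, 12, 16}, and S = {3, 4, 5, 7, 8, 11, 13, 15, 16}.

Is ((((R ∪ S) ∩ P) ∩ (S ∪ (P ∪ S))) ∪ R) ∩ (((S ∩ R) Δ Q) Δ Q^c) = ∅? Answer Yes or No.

No

R ∪ S = {3, 4, 5, 7, 8, 9, 11, 12, 13, 15, 16}
(R ∪ S) ∩ P = {4, 5, 8, 9, 11, 13, 16}
P ∪ S = {3, 4, 5, 6, 7, 8, 9, 11, 13, 15, 16}
S ∪ (P ∪ S) = {3, 4, 5, 6, 7, 8, 9, 11, 13, 15, 16}
((R ∪ S) ∩ P) ∩ (S ∪ (P ∪ S)) = {4, 5, 8, 9, 11, 13, 16}
(((R ∪ S) ∩ P) ∩ (S ∪ (P ∪ S))) ∪ R = {3, 4, 5, 7, 8, 9, 11, 12, 13, 16}
S ∩ R = {3, 7, 8, 11, 16}
(S ∩ R) Δ Q = {3, 6, 7, 8, 11, 12, 15}
Q^c = {3, 4, 5, 7, 8, 9, 10, 11, 13, 14}
((S ∩ R) Δ Q) Δ Q^c = {4, 5, 6, 9, 10, 12, 13, 14, 15}
4 lies in both, so they are not disjoint.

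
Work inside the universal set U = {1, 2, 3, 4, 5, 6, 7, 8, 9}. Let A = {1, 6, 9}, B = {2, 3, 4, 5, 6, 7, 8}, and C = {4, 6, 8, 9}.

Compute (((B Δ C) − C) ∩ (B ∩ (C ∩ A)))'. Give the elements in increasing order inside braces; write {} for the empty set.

B Δ C = {2, 3, 5, 7, 9}
(B Δ C) − C = {2, 3, 5, 7}
C ∩ A = {6, 9}
B ∩ (C ∩ A) = {6}
((B Δ C) − C) ∩ (B ∩ (C ∩ A)) = {}
(((B Δ C) − C) ∩ (B ∩ (C ∩ A)))' = {1, 2, 3, 4, 5, 6, 7, 8, 9}

{1, 2, 3, 4, 5, 6, 7, 8, 9}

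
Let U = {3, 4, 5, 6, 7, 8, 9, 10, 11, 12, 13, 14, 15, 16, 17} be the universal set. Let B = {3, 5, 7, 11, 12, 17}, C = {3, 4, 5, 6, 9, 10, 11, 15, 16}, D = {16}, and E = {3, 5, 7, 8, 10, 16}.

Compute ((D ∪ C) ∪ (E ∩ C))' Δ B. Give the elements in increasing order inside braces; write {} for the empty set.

D ∪ C = {3, 4, 5, 6, 9, 10, 11, 15, 16}
E ∩ C = {3, 5, 10, 16}
(D ∪ C) ∪ (E ∩ C) = {3, 4, 5, 6, 9, 10, 11, 15, 16}
((D ∪ C) ∪ (E ∩ C))' = {7, 8, 12, 13, 14, 17}
((D ∪ C) ∪ (E ∩ C))' Δ B = {3, 5, 8, 11, 13, 14}

{3, 5, 8, 11, 13, 14}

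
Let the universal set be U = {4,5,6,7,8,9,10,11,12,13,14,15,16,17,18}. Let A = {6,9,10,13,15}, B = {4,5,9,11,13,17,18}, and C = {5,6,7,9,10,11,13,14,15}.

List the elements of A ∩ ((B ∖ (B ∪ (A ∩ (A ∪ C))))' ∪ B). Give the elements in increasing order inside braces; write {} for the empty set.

{6,9,10,13,15}

A ∪ C = {5,6,7,9,10,11,13,14,15}
A ∩ (A ∪ C) = {6,9,10,13,15}
B ∪ (A ∩ (A ∪ C)) = {4,5,6,9,10,11,13,15,17,18}
B ∖ (B ∪ (A ∩ (A ∪ C))) = {}
(B ∖ (B ∪ (A ∩ (A ∪ C))))' = {4,5,6,7,8,9,10,11,12,13,14,15,16,17,18}
(B ∖ (B ∪ (A ∩ (A ∪ C))))' ∪ B = {4,5,6,7,8,9,10,11,12,13,14,15,16,17,18}
A ∩ ((B ∖ (B ∪ (A ∩ (A ∪ C))))' ∪ B) = {6,9,10,13,15}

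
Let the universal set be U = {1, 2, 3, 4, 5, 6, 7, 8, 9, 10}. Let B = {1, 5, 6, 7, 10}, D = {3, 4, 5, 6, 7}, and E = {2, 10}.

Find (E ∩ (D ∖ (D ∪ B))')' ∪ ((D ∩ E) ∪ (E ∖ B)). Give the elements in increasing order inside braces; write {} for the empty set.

D ∪ B = {1, 3, 4, 5, 6, 7, 10}
D ∖ (D ∪ B) = {}
(D ∖ (D ∪ B))' = {1, 2, 3, 4, 5, 6, 7, 8, 9, 10}
E ∩ (D ∖ (D ∪ B))' = {2, 10}
(E ∩ (D ∖ (D ∪ B))')' = {1, 3, 4, 5, 6, 7, 8, 9}
D ∩ E = {}
E ∖ B = {2}
(D ∩ E) ∪ (E ∖ B) = {2}
(E ∩ (D ∖ (D ∪ B))')' ∪ ((D ∩ E) ∪ (E ∖ B)) = {1, 2, 3, 4, 5, 6, 7, 8, 9}

{1, 2, 3, 4, 5, 6, 7, 8, 9}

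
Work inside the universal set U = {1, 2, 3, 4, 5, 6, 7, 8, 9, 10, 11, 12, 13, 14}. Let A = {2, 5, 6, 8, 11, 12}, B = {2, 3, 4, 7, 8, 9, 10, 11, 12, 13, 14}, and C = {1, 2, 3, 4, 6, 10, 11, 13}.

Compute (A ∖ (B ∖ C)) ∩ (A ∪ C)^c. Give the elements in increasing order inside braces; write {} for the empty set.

{}

B ∖ C = {7, 8, 9, 12, 14}
A ∖ (B ∖ C) = {2, 5, 6, 11}
A ∪ C = {1, 2, 3, 4, 5, 6, 8, 10, 11, 12, 13}
(A ∪ C)^c = {7, 9, 14}
(A ∖ (B ∖ C)) ∩ (A ∪ C)^c = {}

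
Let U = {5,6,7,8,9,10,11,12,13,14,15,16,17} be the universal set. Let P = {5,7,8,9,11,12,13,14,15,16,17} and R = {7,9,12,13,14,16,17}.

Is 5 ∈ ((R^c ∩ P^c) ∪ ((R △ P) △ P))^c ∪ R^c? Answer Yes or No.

Yes

5 ∉ R, so 5 ∈ R^c
5 ∈ P, so 5 ∉ P^c
5 ∈ R^c and 5 ∉ P^c, so 5 ∉ R^c ∩ P^c
5 ∉ R and 5 ∈ P, so 5 ∈ R △ P
5 ∈ (R △ P) and 5 ∈ P, so 5 ∉ (R △ P) △ P
5 ∉ (R^c ∩ P^c) and 5 ∉ ((R △ P) △ P), so 5 ∉ (R^c ∩ P^c) ∪ ((R △ P) △ P)
5 ∈ ((R^c ∩ P^c) ∪ ((R △ P) △ P))^c since 5 ∉ ((R^c ∩ P^c) ∪ ((R △ P) △ P))
5 ∉ R, so 5 ∈ R^c
5 ∈ ((R^c ∩ P^c) ∪ ((R △ P) △ P))^c and 5 ∈ R^c, so 5 ∈ ((R^c ∩ P^c) ∪ ((R △ P) △ P))^c ∪ R^c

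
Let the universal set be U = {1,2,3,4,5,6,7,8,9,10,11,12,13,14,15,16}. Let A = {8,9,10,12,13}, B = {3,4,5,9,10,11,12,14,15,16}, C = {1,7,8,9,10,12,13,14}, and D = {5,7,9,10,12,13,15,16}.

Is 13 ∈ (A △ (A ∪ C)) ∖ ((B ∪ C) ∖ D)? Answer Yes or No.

13 ∈ A and 13 ∈ C, so 13 ∈ A ∪ C
13 ∈ A and 13 ∈ (A ∪ C), so 13 ∉ A △ (A ∪ C)
13 ∉ B and 13 ∈ C, so 13 ∈ B ∪ C
13 ∈ (B ∪ C) and 13 ∈ D, so 13 ∉ (B ∪ C) ∖ D
13 ∉ (A △ (A ∪ C)) and 13 ∉ ((B ∪ C) ∖ D), so 13 ∉ (A △ (A ∪ C)) ∖ ((B ∪ C) ∖ D)

No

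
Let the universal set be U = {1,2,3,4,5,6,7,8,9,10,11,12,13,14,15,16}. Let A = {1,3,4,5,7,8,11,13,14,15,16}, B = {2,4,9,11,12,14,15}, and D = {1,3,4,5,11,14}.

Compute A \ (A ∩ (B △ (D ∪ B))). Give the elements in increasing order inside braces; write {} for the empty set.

D ∪ B = {1,2,3,4,5,9,11,12,14,15}
B △ (D ∪ B) = {1,3,5}
A ∩ (B △ (D ∪ B)) = {1,3,5}
A \ (A ∩ (B △ (D ∪ B))) = {4,7,8,11,13,14,15,16}

{4,7,8,11,13,14,15,16}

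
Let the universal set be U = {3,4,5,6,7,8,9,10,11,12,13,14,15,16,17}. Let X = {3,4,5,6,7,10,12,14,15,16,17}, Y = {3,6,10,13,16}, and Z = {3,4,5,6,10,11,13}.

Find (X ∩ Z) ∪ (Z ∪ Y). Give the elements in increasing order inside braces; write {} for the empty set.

{3,4,5,6,10,11,13,16}

X ∩ Z = {3,4,5,6,10}
Z ∪ Y = {3,4,5,6,10,11,13,16}
(X ∩ Z) ∪ (Z ∪ Y) = {3,4,5,6,10,11,13,16}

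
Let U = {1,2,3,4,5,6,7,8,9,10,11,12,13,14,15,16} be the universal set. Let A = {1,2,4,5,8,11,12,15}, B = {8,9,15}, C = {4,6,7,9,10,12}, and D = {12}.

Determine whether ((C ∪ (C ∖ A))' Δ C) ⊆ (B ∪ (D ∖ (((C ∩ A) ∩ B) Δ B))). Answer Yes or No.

No

C ∖ A = {6,7,9,10}
C ∪ (C ∖ A) = {4,6,7,9,10,12}
(C ∪ (C ∖ A))' = {1,2,3,5,8,11,13,14,15,16}
(C ∪ (C ∖ A))' Δ C = {1,2,3,4,5,6,7,8,9,10,11,12,13,14,15,16}
C ∩ A = {4,12}
(C ∩ A) ∩ B = {}
((C ∩ A) ∩ B) Δ B = {8,9,15}
D ∖ (((C ∩ A) ∩ B) Δ B) = {12}
B ∪ (D ∖ (((C ∩ A) ∩ B) Δ B)) = {8,9,12,15}
1 ∈ (C ∪ (C ∖ A))' Δ C but 1 ∉ B ∪ (D ∖ (((C ∩ A) ∩ B) Δ B)), so the inclusion fails.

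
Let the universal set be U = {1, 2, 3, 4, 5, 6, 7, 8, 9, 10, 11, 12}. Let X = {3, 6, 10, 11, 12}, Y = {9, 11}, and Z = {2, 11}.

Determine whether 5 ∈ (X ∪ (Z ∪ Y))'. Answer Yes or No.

5 ∉ Z and 5 ∉ Y, so 5 ∉ Z ∪ Y
5 ∉ X and 5 ∉ (Z ∪ Y), so 5 ∉ X ∪ (Z ∪ Y)
5 ∈ (X ∪ (Z ∪ Y))' since 5 ∉ (X ∪ (Z ∪ Y))

Yes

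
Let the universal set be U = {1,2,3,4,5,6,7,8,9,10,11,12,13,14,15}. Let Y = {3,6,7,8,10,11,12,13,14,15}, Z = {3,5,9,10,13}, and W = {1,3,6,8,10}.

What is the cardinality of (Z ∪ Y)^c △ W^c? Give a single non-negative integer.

9

Z ∪ Y = {3,5,6,7,8,9,10,11,12,13,14,15}
(Z ∪ Y)^c = {1,2,4}
W^c = {2,4,5,7,9,11,12,13,14,15}
(Z ∪ Y)^c △ W^c = {1,5,7,9,11,12,13,14,15}
|(Z ∪ Y)^c △ W^c| = 9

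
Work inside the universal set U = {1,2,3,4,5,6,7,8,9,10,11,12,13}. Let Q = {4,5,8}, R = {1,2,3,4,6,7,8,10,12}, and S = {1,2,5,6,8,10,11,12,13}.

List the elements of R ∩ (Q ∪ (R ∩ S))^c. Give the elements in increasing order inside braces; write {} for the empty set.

R ∩ S = {1,2,6,8,10,12}
Q ∪ (R ∩ S) = {1,2,4,5,6,8,10,12}
(Q ∪ (R ∩ S))^c = {3,7,9,11,13}
R ∩ (Q ∪ (R ∩ S))^c = {3,7}

{3,7}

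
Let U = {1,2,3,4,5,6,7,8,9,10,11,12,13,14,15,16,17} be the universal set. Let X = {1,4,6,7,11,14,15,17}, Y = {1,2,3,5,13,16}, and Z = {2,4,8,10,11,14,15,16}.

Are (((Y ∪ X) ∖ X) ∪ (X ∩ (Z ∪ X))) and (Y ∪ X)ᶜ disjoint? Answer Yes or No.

Yes

Y ∪ X = {1,2,3,4,5,6,7,11,13,14,15,16,17}
(Y ∪ X) ∖ X = {2,3,5,13,16}
Z ∪ X = {1,2,4,6,7,8,10,11,14,15,16,17}
X ∩ (Z ∪ X) = {1,4,6,7,11,14,15,17}
((Y ∪ X) ∖ X) ∪ (X ∩ (Z ∪ X)) = {1,2,3,4,5,6,7,11,13,14,15,16,17}
(Y ∪ X)ᶜ = {8,9,10,12}
{1,2,3,4,5,6,7,11,13,14,15,16,17} and {8,9,10,12} share no elements.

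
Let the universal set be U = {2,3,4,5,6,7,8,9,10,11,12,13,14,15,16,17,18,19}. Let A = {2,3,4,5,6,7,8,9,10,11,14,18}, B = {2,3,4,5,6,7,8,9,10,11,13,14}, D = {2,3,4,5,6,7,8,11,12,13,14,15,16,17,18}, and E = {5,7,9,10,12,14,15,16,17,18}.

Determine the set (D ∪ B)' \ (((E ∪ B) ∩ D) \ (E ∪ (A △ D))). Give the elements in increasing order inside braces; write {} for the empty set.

{19}

D ∪ B = {2,3,4,5,6,7,8,9,10,11,12,13,14,15,16,17,18}
(D ∪ B)' = {19}
E ∪ B = {2,3,4,5,6,7,8,9,10,11,12,13,14,15,16,17,18}
(E ∪ B) ∩ D = {2,3,4,5,6,7,8,11,12,13,14,15,16,17,18}
A △ D = {9,10,12,13,15,16,17}
E ∪ (A △ D) = {5,7,9,10,12,13,14,15,16,17,18}
((E ∪ B) ∩ D) \ (E ∪ (A △ D)) = {2,3,4,6,8,11}
(D ∪ B)' \ (((E ∪ B) ∩ D) \ (E ∪ (A △ D))) = {19}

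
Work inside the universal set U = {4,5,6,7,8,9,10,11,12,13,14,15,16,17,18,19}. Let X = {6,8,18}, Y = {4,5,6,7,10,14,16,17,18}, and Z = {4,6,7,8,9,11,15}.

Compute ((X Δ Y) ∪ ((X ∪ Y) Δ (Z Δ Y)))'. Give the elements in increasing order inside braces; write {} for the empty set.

{12,13,18,19}

X Δ Y = {4,5,7,8,10,14,16,17}
X ∪ Y = {4,5,6,7,8,10,14,16,17,18}
Z Δ Y = {5,8,9,10,11,14,15,16,17,18}
(X ∪ Y) Δ (Z Δ Y) = {4,6,7,9,11,15}
(X Δ Y) ∪ ((X ∪ Y) Δ (Z Δ Y)) = {4,5,6,7,8,9,10,11,14,15,16,17}
((X Δ Y) ∪ ((X ∪ Y) Δ (Z Δ Y)))' = {12,13,18,19}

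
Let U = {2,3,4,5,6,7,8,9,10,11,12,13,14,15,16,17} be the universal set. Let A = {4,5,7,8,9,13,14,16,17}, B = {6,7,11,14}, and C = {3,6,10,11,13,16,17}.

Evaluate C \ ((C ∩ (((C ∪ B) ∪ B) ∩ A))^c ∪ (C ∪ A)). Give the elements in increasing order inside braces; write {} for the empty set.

C ∪ B = {3,6,7,10,11,13,14,16,17}
(C ∪ B) ∪ B = {3,6,7,10,11,13,14,16,17}
((C ∪ B) ∪ B) ∩ A = {7,13,14,16,17}
C ∩ (((C ∪ B) ∪ B) ∩ A) = {13,16,17}
(C ∩ (((C ∪ B) ∪ B) ∩ A))^c = {2,3,4,5,6,7,8,9,10,11,12,14,15}
C ∪ A = {3,4,5,6,7,8,9,10,11,13,14,16,17}
(C ∩ (((C ∪ B) ∪ B) ∩ A))^c ∪ (C ∪ A) = {2,3,4,5,6,7,8,9,10,11,12,13,14,15,16,17}
C \ ((C ∩ (((C ∪ B) ∪ B) ∩ A))^c ∪ (C ∪ A)) = {}

{}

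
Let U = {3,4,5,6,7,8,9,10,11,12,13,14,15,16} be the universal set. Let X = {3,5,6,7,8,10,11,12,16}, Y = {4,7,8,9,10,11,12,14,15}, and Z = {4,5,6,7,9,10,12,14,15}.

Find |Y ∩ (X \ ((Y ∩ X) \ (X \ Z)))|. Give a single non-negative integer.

Y ∩ X = {7,8,10,11,12}
X \ Z = {3,8,11,16}
(Y ∩ X) \ (X \ Z) = {7,10,12}
X \ ((Y ∩ X) \ (X \ Z)) = {3,5,6,8,11,16}
Y ∩ (X \ ((Y ∩ X) \ (X \ Z))) = {8,11}
|Y ∩ (X \ ((Y ∩ X) \ (X \ Z)))| = 2

2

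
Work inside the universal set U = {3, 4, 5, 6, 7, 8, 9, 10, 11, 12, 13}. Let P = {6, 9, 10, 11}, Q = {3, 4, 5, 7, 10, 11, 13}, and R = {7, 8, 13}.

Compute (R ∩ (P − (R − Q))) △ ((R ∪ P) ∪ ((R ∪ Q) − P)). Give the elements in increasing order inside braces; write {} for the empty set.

{3, 4, 5, 6, 7, 8, 9, 10, 11, 13}

R − Q = {8}
P − (R − Q) = {6, 9, 10, 11}
R ∩ (P − (R − Q)) = {}
R ∪ P = {6, 7, 8, 9, 10, 11, 13}
R ∪ Q = {3, 4, 5, 7, 8, 10, 11, 13}
(R ∪ Q) − P = {3, 4, 5, 7, 8, 13}
(R ∪ P) ∪ ((R ∪ Q) − P) = {3, 4, 5, 6, 7, 8, 9, 10, 11, 13}
(R ∩ (P − (R − Q))) △ ((R ∪ P) ∪ ((R ∪ Q) − P)) = {3, 4, 5, 6, 7, 8, 9, 10, 11, 13}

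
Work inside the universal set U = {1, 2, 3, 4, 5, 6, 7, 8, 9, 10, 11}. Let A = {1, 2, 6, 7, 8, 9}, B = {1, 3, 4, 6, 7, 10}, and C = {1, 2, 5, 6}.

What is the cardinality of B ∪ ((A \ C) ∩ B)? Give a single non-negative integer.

6

A \ C = {7, 8, 9}
(A \ C) ∩ B = {7}
B ∪ ((A \ C) ∩ B) = {1, 3, 4, 6, 7, 10}
|B ∪ ((A \ C) ∩ B)| = 6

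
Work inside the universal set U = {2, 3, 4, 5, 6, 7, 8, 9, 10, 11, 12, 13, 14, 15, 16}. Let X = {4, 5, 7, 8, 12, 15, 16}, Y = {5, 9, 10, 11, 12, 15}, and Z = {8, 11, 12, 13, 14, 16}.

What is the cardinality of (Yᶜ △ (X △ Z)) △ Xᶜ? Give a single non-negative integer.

8

Yᶜ = {2, 3, 4, 6, 7, 8, 13, 14, 16}
X △ Z = {4, 5, 7, 11, 13, 14, 15}
Yᶜ △ (X △ Z) = {2, 3, 5, 6, 8, 11, 15, 16}
Xᶜ = {2, 3, 6, 9, 10, 11, 13, 14}
(Yᶜ △ (X △ Z)) △ Xᶜ = {5, 8, 9, 10, 13, 14, 15, 16}
|(Yᶜ △ (X △ Z)) △ Xᶜ| = 8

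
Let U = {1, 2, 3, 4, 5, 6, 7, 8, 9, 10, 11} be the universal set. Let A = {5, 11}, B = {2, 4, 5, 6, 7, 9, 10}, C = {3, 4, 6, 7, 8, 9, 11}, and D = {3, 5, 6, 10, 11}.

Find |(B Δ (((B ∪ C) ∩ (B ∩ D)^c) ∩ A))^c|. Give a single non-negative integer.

B ∪ C = {2, 3, 4, 5, 6, 7, 8, 9, 10, 11}
B ∩ D = {5, 6, 10}
(B ∩ D)^c = {1, 2, 3, 4, 7, 8, 9, 11}
(B ∪ C) ∩ (B ∩ D)^c = {2, 3, 4, 7, 8, 9, 11}
((B ∪ C) ∩ (B ∩ D)^c) ∩ A = {11}
B Δ (((B ∪ C) ∩ (B ∩ D)^c) ∩ A) = {2, 4, 5, 6, 7, 9, 10, 11}
(B Δ (((B ∪ C) ∩ (B ∩ D)^c) ∩ A))^c = {1, 3, 8}
|(B Δ (((B ∪ C) ∩ (B ∩ D)^c) ∩ A))^c| = 3

3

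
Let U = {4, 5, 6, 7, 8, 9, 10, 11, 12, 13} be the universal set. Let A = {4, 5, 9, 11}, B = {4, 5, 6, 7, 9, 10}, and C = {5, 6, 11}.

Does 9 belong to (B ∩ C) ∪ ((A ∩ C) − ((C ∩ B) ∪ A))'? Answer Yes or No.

9 ∈ B and 9 ∉ C, so 9 ∉ B ∩ C
9 ∈ A and 9 ∉ C, so 9 ∉ A ∩ C
9 ∉ C and 9 ∈ B, so 9 ∉ C ∩ B
9 ∉ (C ∩ B) and 9 ∈ A, so 9 ∈ (C ∩ B) ∪ A
9 ∉ (A ∩ C) and 9 ∈ ((C ∩ B) ∪ A), so 9 ∉ (A ∩ C) − ((C ∩ B) ∪ A)
9 ∈ ((A ∩ C) − ((C ∩ B) ∪ A))' since 9 ∉ ((A ∩ C) − ((C ∩ B) ∪ A))
9 ∉ (B ∩ C) and 9 ∈ ((A ∩ C) − ((C ∩ B) ∪ A))', so 9 ∈ (B ∩ C) ∪ ((A ∩ C) − ((C ∩ B) ∪ A))'

Yes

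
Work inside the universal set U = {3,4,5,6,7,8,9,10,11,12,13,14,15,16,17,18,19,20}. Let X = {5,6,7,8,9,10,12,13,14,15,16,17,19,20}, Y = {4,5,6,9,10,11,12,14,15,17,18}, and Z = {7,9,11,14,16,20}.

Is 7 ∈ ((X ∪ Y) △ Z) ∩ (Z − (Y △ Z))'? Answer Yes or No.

No

7 ∈ X and 7 ∉ Y, so 7 ∈ X ∪ Y
7 ∈ (X ∪ Y) and 7 ∈ Z, so 7 ∉ (X ∪ Y) △ Z
7 ∉ Y and 7 ∈ Z, so 7 ∈ Y △ Z
7 ∈ Z and 7 ∈ (Y △ Z), so 7 ∉ Z − (Y △ Z)
7 ∈ (Z − (Y △ Z))' since 7 ∉ (Z − (Y △ Z))
7 ∉ ((X ∪ Y) △ Z) and 7 ∈ (Z − (Y △ Z))', so 7 ∉ ((X ∪ Y) △ Z) ∩ (Z − (Y △ Z))'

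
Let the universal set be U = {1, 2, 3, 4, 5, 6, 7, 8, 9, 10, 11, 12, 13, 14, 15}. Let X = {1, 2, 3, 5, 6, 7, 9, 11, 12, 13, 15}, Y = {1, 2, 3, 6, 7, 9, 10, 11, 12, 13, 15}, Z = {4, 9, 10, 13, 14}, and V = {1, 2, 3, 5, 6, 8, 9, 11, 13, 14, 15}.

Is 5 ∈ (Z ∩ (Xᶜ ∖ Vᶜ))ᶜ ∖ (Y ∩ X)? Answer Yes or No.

5 ∈ X, so 5 ∉ Xᶜ
5 ∈ V, so 5 ∉ Vᶜ
5 ∉ Xᶜ and 5 ∉ Vᶜ, so 5 ∉ Xᶜ ∖ Vᶜ
5 ∉ Z and 5 ∉ (Xᶜ ∖ Vᶜ), so 5 ∉ Z ∩ (Xᶜ ∖ Vᶜ)
5 ∈ (Z ∩ (Xᶜ ∖ Vᶜ))ᶜ since 5 ∉ (Z ∩ (Xᶜ ∖ Vᶜ))
5 ∉ Y and 5 ∈ X, so 5 ∉ Y ∩ X
5 ∈ (Z ∩ (Xᶜ ∖ Vᶜ))ᶜ and 5 ∉ (Y ∩ X), so 5 ∈ (Z ∩ (Xᶜ ∖ Vᶜ))ᶜ ∖ (Y ∩ X)

Yes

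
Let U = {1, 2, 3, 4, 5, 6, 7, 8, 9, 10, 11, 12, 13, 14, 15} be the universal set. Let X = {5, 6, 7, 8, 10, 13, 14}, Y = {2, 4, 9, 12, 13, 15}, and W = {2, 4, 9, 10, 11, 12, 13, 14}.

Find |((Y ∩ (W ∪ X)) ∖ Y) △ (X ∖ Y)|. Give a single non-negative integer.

6

W ∪ X = {2, 4, 5, 6, 7, 8, 9, 10, 11, 12, 13, 14}
Y ∩ (W ∪ X) = {2, 4, 9, 12, 13}
(Y ∩ (W ∪ X)) ∖ Y = {}
X ∖ Y = {5, 6, 7, 8, 10, 14}
((Y ∩ (W ∪ X)) ∖ Y) △ (X ∖ Y) = {5, 6, 7, 8, 10, 14}
|((Y ∩ (W ∪ X)) ∖ Y) △ (X ∖ Y)| = 6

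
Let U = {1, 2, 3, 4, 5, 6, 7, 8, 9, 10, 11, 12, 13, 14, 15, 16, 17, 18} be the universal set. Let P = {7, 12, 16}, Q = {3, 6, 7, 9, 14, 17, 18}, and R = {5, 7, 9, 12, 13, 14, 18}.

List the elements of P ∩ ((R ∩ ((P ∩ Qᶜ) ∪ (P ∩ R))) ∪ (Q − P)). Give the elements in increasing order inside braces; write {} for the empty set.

Qᶜ = {1, 2, 4, 5, 8, 10, 11, 12, 13, 15, 16}
P ∩ Qᶜ = {12, 16}
P ∩ R = {7, 12}
(P ∩ Qᶜ) ∪ (P ∩ R) = {7, 12, 16}
R ∩ ((P ∩ Qᶜ) ∪ (P ∩ R)) = {7, 12}
Q − P = {3, 6, 9, 14, 17, 18}
(R ∩ ((P ∩ Qᶜ) ∪ (P ∩ R))) ∪ (Q − P) = {3, 6, 7, 9, 12, 14, 17, 18}
P ∩ ((R ∩ ((P ∩ Qᶜ) ∪ (P ∩ R))) ∪ (Q − P)) = {7, 12}

{7, 12}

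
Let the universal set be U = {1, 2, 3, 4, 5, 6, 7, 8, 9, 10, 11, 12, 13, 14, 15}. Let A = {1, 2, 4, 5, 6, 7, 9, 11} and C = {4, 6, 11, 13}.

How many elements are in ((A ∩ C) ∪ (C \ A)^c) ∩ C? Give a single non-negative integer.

3

A ∩ C = {4, 6, 11}
C \ A = {13}
(C \ A)^c = {1, 2, 3, 4, 5, 6, 7, 8, 9, 10, 11, 12, 14, 15}
(A ∩ C) ∪ (C \ A)^c = {1, 2, 3, 4, 5, 6, 7, 8, 9, 10, 11, 12, 14, 15}
((A ∩ C) ∪ (C \ A)^c) ∩ C = {4, 6, 11}
|((A ∩ C) ∪ (C \ A)^c) ∩ C| = 3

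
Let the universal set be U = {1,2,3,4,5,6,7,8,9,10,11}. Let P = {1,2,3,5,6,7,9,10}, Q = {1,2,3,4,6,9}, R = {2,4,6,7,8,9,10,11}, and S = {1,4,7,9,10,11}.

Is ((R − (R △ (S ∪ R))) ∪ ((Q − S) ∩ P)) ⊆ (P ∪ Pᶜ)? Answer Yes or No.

S ∪ R = {1,2,4,6,7,8,9,10,11}
R △ (S ∪ R) = {1}
R − (R △ (S ∪ R)) = {2,4,6,7,8,9,10,11}
Q − S = {2,3,6}
(Q − S) ∩ P = {2,3,6}
(R − (R △ (S ∪ R))) ∪ ((Q − S) ∩ P) = {2,3,4,6,7,8,9,10,11}
Pᶜ = {4,8,11}
P ∪ Pᶜ = {1,2,3,4,5,6,7,8,9,10,11}
Every element of {2,3,4,6,7,8,9,10,11} is in {1,2,3,4,5,6,7,8,9,10,11}, so (R − (R △ (S ∪ R))) ∪ ((Q − S) ∩ P) ⊆ P ∪ Pᶜ.

Yes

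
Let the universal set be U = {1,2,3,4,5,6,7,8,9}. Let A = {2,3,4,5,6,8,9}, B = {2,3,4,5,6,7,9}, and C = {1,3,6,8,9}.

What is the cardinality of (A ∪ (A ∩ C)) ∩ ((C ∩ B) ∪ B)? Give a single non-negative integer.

6

A ∩ C = {3,6,8,9}
A ∪ (A ∩ C) = {2,3,4,5,6,8,9}
C ∩ B = {3,6,9}
(C ∩ B) ∪ B = {2,3,4,5,6,7,9}
(A ∪ (A ∩ C)) ∩ ((C ∩ B) ∪ B) = {2,3,4,5,6,9}
|(A ∪ (A ∩ C)) ∩ ((C ∩ B) ∪ B)| = 6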